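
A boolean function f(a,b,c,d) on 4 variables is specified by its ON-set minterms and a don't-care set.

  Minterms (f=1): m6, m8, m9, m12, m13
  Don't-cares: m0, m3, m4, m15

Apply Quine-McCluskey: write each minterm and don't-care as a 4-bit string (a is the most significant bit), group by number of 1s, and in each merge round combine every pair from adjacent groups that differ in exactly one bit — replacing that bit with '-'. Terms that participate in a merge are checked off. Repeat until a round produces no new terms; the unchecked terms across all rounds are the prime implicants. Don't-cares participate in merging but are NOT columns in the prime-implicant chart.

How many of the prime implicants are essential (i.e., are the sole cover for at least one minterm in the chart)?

2

size-2^0 implicants → 0000(✓)  0011  0100(✓)  0110(✓)  1000(✓)  1001(✓)  1100(✓)  1101(✓)  1111(✓)
size-2^1 implicants → -000(✓)  -100(✓)  0-00(✓)  01-0  1-00(✓)  1-01(✓)  100-(✓)  11-1  110-(✓)
size-2^2 implicants → --00  1-0-
Unchecked terms (primes): --00, 0011, 01-0, 1-0-, 11-1
Minterm coverage:
  m6 ⊆ 01-0 [E]
  m8 ⊆ --00,1-0-
  m9 ⊆ 1-0- [E]
  m12 ⊆ --00,1-0-
  m13 ⊆ 1-0-,11-1
E = {01-0, 1-0-}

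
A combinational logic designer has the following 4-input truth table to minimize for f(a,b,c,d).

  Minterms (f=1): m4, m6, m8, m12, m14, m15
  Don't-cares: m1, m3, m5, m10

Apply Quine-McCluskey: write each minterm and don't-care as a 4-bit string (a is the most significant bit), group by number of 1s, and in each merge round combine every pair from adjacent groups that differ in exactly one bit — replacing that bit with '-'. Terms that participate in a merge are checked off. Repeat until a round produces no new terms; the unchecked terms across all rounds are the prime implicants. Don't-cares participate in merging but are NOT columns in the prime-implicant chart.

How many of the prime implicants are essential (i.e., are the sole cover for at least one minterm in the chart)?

size-2^0 implicants → 0001(✓)  0011(✓)  0100(✓)  0101(✓)  0110(✓)  1000(✓)  1010(✓)  1100(✓)  1110(✓)  1111(✓)
size-2^1 implicants → -100(✓)  -110(✓)  0-01  00-1  01-0(✓)  010-  1-00(✓)  1-10(✓)  10-0(✓)  11-0(✓)  111-
size-2^2 implicants → -1-0  1--0
Unchecked terms (primes): -1-0, 0-01, 00-1, 010-, 1--0, 111-
Minterm coverage:
  m4 ⊆ -1-0,010-
  m6 ⊆ -1-0 [E]
  m8 ⊆ 1--0 [E]
  m12 ⊆ -1-0,1--0
  m14 ⊆ -1-0,1--0,111-
  m15 ⊆ 111- [E]
E = {-1-0, 1--0, 111-}

3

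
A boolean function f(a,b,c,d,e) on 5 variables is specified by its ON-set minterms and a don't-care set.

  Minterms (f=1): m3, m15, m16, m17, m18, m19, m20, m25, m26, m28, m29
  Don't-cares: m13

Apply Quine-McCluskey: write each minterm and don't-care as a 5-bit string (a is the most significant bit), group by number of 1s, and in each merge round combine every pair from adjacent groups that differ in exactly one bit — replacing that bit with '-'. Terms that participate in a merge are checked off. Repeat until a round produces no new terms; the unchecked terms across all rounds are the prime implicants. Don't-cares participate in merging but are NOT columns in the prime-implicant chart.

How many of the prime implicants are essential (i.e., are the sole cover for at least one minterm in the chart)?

size-2^0 implicants → 00011(✓)  01101(✓)  01111(✓)  10000(✓)  10001(✓)  10010(✓)  10011(✓)  10100(✓)  11001(✓)  11010(✓)  11100(✓)  11101(✓)
size-2^1 implicants → -0011  -1101  011-1  1-001  1-010  1-100  10-00  100-0(✓)  100-1(✓)  1000-(✓)  1001-(✓)  11-01  1110-
size-2^2 implicants → 100--
Unchecked terms (primes): -0011, -1101, 011-1, 1-001, 1-010, 1-100, 10-00, 100--, 11-01, 1110-
Minterm coverage:
  m3 ⊆ -0011 [E]
  m15 ⊆ 011-1 [E]
  m16 ⊆ 10-00,100--
  m17 ⊆ 1-001,100--
  m18 ⊆ 1-010,100--
  m19 ⊆ -0011,100--
  m20 ⊆ 1-100,10-00
  m25 ⊆ 1-001,11-01
  m26 ⊆ 1-010 [E]
  m28 ⊆ 1-100,1110-
  m29 ⊆ -1101,11-01,1110-
E = {-0011, 011-1, 1-010}

3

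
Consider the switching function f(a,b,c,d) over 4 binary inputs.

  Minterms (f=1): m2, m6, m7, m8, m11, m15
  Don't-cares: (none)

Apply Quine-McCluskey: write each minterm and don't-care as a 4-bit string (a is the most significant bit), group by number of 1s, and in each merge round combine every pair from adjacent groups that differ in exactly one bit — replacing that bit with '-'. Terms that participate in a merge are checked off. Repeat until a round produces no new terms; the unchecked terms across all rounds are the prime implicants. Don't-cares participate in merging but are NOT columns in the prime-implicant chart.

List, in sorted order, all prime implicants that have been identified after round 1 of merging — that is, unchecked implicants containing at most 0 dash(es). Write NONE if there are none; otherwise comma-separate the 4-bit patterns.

1000

[col 0] 0010*, 0110*, 0111*, 1000, 1011*, 1111*
[col 1] -111, 0-10, 011-, 1-11
Prime implicants: -111, 0-10, 011-, 1-11, 1000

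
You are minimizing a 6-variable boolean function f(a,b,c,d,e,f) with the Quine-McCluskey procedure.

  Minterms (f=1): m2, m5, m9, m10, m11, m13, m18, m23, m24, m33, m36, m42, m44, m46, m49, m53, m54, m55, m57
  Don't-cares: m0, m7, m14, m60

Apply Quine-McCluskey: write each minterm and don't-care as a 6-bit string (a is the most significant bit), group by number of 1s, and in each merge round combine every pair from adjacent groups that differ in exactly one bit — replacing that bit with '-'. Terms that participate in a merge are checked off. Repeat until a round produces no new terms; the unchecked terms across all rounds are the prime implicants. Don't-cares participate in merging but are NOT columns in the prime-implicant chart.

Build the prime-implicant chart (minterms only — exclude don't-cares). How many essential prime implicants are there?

7

size-2^0 implicants → 000000(✓)  000010(✓)  000101(✓)  000111(✓)  001001(✓)  001010(✓)  001011(✓)  001101(✓)  001110(✓)  010010(✓)  010111(✓)  011000  100001(✓)  100100(✓)  101010(✓)  101100(✓)  101110(✓)  110001(✓)  110101(✓)  110110(✓)  110111(✓)  111001(✓)  111100(✓)
size-2^1 implicants → -01010(✓)  -01110(✓)  -10111  0-0010  0-0111  00-010  00-101  0000-0  0001-1  001-01  001-10(✓)  0010-1  00101-  1-0001  1-1100  10-100  101-10(✓)  1011-0  11-001  110-01  1101-1  11011-
size-2^2 implicants → -01-10
Unchecked terms (primes): -01-10, -10111, 0-0010, 0-0111, 00-010, 00-101, 0000-0, 0001-1, 001-01, 0010-1, 00101-, 011000, 1-0001, 1-1100, 10-100, 1011-0, 11-001, 110-01, 1101-1, 11011-
Minterm coverage:
  m2 ⊆ 0-0010,00-010,0000-0
  m5 ⊆ 00-101,0001-1
  m9 ⊆ 001-01,0010-1
  m10 ⊆ -01-10,00-010,00101-
  m11 ⊆ 0010-1,00101-
  m13 ⊆ 00-101,001-01
  m18 ⊆ 0-0010 [E]
  m23 ⊆ -10111,0-0111
  m24 ⊆ 011000 [E]
  m33 ⊆ 1-0001 [E]
  m36 ⊆ 10-100 [E]
  m42 ⊆ -01-10 [E]
  m44 ⊆ 1-1100,10-100,1011-0
  m46 ⊆ -01-10,1011-0
  m49 ⊆ 1-0001,11-001,110-01
  m53 ⊆ 110-01,1101-1
  m54 ⊆ 11011- [E]
  m55 ⊆ -10111,1101-1,11011-
  m57 ⊆ 11-001 [E]
E = {-01-10, 0-0010, 011000, 1-0001, 10-100, 11-001, 11011-}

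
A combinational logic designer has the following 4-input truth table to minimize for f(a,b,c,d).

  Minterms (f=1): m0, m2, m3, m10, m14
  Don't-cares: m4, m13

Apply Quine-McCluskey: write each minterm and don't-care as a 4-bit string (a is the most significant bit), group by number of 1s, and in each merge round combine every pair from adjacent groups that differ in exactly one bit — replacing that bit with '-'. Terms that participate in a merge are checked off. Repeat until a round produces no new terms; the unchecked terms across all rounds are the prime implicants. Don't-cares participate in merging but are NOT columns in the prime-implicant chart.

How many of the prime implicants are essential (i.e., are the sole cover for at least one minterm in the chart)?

2

[col 0] 0000*, 0010*, 0011*, 0100*, 1010*, 1101, 1110*
[col 1] -010, 0-00, 00-0, 001-, 1-10
Prime implicants: -010, 0-00, 00-0, 001-, 1-10, 1101
PI chart (minterm → PIs covering it):
  0 | 0-00,00-0
  2 | -010,00-0,001-
  3 | 001-  (sole → essential)
  10 | -010,1-10
  14 | 1-10  (sole → essential)
Essential prime implicants: 001-, 1-10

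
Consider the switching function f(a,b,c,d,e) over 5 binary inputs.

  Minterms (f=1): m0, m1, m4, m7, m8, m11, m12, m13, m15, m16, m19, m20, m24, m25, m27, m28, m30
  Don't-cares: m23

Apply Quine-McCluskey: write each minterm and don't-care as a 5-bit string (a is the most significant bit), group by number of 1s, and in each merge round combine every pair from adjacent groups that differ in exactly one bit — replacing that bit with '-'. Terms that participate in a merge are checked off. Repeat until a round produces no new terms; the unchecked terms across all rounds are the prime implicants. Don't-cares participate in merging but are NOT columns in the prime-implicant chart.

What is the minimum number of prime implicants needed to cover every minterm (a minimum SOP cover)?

8

size-2^0 implicants → 00000(✓)  00001(✓)  00100(✓)  00111(✓)  01000(✓)  01011(✓)  01100(✓)  01101(✓)  01111(✓)  10000(✓)  10011(✓)  10100(✓)  10111(✓)  11000(✓)  11001(✓)  11011(✓)  11100(✓)  11110(✓)
size-2^1 implicants → -0000(✓)  -0100(✓)  -0111  -1000(✓)  -1011  -1100(✓)  0-000(✓)  0-100(✓)  0-111  00-00(✓)  0000-  01-00(✓)  01-11  011-1  0110-  1-000(✓)  1-011  1-100(✓)  10-00(✓)  10-11  11-00(✓)  110-1  1100-  111-0
size-2^2 implicants → --000(✓)  --100(✓)  -0-00(✓)  -1-00(✓)  0--00(✓)  1--00(✓)
size-2^3 implicants → ---00
Unchecked terms (primes): ---00, -0111, -1011, 0-111, 0000-, 01-11, 011-1, 0110-, 1-011, 10-11, 110-1, 1100-, 111-0
Minterm coverage:
  m0 ⊆ ---00,0000-
  m1 ⊆ 0000- [E]
  m4 ⊆ ---00 [E]
  m7 ⊆ -0111,0-111
  m8 ⊆ ---00 [E]
  m11 ⊆ -1011,01-11
  m12 ⊆ ---00,0110-
  m13 ⊆ 011-1,0110-
  m15 ⊆ 0-111,01-11,011-1
  m16 ⊆ ---00 [E]
  m19 ⊆ 1-011,10-11
  m20 ⊆ ---00 [E]
  m24 ⊆ ---00,1100-
  m25 ⊆ 110-1,1100-
  m27 ⊆ -1011,1-011,110-1
  m28 ⊆ ---00,111-0
  m30 ⊆ 111-0 [E]
E = {---00, 0000-, 111-0}
Petrick residual → -0111, -1011, 011-1, 1-011, 110-1
Cover = d'e' + b'cde + bc'de + a'b'c'd' + a'bce + ac'de + abc'e + abce'  |cover|=8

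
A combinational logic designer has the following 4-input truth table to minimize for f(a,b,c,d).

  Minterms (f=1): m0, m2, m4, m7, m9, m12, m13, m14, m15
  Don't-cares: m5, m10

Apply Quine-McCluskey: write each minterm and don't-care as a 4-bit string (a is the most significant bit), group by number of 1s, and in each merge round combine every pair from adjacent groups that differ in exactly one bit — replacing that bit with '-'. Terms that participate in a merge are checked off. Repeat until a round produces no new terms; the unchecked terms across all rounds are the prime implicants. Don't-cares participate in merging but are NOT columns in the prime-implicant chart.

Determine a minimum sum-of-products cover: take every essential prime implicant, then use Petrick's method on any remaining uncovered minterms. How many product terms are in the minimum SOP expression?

[col 0] 0000*, 0010*, 0100*, 0101*, 0111*, 1001*, 1010*, 1100*, 1101*, 1110*, 1111*
[col 1] -010, -100*, -101*, -111*, 0-00, 00-0, 01-1*, 010-*, 1-01, 1-10, 11-0*, 11-1*, 110-*, 111-*
[col 2] -1-1, -10-, 11--
Prime implicants: -010, -1-1, -10-, 0-00, 00-0, 1-01, 1-10, 11--
PI chart (minterm → PIs covering it):
  0 | 0-00,00-0
  2 | -010,00-0
  4 | -10-,0-00
  7 | -1-1  (sole → essential)
  9 | 1-01  (sole → essential)
  12 | -10-,11--
  13 | -1-1,-10-,1-01,11--
  14 | 1-10,11--
  15 | -1-1,11--
Essential prime implicants: -1-1, 1-01
Petrick residual → -010, 0-00, 11--
Minimum SOP uses 5 PIs: b'cd' + bd + a'c'd' + ac'd + ab

5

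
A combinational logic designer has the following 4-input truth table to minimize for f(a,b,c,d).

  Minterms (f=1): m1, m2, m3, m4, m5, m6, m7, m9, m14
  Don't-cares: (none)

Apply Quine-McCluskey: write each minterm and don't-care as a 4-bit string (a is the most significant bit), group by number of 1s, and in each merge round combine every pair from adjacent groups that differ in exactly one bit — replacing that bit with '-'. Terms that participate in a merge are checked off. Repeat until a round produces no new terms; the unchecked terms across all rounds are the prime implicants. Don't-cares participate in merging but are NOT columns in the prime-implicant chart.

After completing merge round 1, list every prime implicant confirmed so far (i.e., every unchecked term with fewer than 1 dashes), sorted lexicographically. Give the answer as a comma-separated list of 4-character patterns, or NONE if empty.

[col 0] 0001*, 0010*, 0011*, 0100*, 0101*, 0110*, 0111*, 1001*, 1110*
[col 1] -001, -110, 0-01*, 0-10*, 0-11*, 00-1*, 001-*, 01-0*, 01-1*, 010-*, 011-*
[col 2] 0--1, 0-1-, 01--
Prime implicants: -001, -110, 0--1, 0-1-, 01--

NONE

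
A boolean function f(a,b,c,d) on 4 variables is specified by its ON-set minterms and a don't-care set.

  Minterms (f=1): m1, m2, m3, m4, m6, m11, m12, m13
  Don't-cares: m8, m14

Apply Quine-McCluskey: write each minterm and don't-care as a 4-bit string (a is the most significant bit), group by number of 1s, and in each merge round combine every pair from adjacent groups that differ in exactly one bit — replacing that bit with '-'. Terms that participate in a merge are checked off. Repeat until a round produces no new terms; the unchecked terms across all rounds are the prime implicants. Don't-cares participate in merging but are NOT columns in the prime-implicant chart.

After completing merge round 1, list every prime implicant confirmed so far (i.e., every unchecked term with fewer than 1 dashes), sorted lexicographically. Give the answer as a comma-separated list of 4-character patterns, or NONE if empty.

Round 0: 0001✓ 0010✓ 0011✓ 0100✓ 0110✓ 1000✓ 1011✓ 1100✓ 1101✓ 1110✓
Round 1: -011 -100✓ -110✓ 0-10 00-1 001- 01-0✓ 1-00 11-0✓ 110-
Round 2: -1-0
PIs = {-011, -1-0, 0-10, 00-1, 001-, 1-00, 110-}

NONE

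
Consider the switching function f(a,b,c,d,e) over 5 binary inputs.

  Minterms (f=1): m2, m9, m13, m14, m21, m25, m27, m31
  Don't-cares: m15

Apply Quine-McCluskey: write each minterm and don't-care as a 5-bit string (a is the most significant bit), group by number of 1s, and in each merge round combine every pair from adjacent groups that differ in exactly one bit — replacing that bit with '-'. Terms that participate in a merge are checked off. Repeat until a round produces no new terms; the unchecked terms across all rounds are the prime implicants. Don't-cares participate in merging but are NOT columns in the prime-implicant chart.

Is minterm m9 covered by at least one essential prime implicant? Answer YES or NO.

size-2^0 implicants → 00010  01001(✓)  01101(✓)  01110(✓)  01111(✓)  10101  11001(✓)  11011(✓)  11111(✓)
size-2^1 implicants → -1001  -1111  01-01  011-1  0111-  11-11  110-1
Unchecked terms (primes): -1001, -1111, 00010, 01-01, 011-1, 0111-, 10101, 11-11, 110-1
Minterm coverage:
  m2 ⊆ 00010 [E]
  m9 ⊆ -1001,01-01
  m13 ⊆ 01-01,011-1
  m14 ⊆ 0111- [E]
  m21 ⊆ 10101 [E]
  m25 ⊆ -1001,110-1
  m27 ⊆ 11-11,110-1
  m31 ⊆ -1111,11-11
E = {00010, 0111-, 10101}

NO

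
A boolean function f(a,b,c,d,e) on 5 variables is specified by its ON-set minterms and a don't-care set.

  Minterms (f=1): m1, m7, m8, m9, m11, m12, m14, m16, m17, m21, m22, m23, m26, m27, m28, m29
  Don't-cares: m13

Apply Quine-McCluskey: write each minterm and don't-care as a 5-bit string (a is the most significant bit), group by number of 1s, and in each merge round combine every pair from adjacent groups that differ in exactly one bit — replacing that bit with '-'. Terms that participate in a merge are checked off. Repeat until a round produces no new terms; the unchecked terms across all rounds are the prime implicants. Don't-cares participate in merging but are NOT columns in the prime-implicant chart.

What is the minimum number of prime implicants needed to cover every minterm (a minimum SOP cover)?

10

[col 0] 00001*, 00111*, 01000*, 01001*, 01011*, 01100*, 01101*, 01110*, 10000*, 10001*, 10101*, 10110*, 10111*, 11010*, 11011*, 11100*, 11101*
[col 1] -0001, -0111, -1011, -1100*, -1101*, 0-001, 01-00*, 01-01*, 010-1, 0100-*, 011-0, 0110-*, 1-101, 10-01, 1000-, 101-1, 1011-, 1101-, 1110-*
[col 2] -110-, 01-0-
Prime implicants: -0001, -0111, -1011, -110-, 0-001, 01-0-, 010-1, 011-0, 1-101, 10-01, 1000-, 101-1, 1011-, 1101-
PI chart (minterm → PIs covering it):
  1 | -0001,0-001
  7 | -0111  (sole → essential)
  8 | 01-0-  (sole → essential)
  9 | 0-001,01-0-,010-1
  11 | -1011,010-1
  12 | -110-,01-0-,011-0
  14 | 011-0  (sole → essential)
  16 | 1000-  (sole → essential)
  17 | -0001,10-01,1000-
  21 | 1-101,10-01,101-1
  22 | 1011-  (sole → essential)
  23 | -0111,101-1,1011-
  26 | 1101-  (sole → essential)
  27 | -1011,1101-
  28 | -110-  (sole → essential)
  29 | -110-,1-101
Essential prime implicants: -0111, -110-, 01-0-, 011-0, 1000-, 1011-, 1101-
Petrick residual → -0001, -1011, 1-101
Minimum SOP uses 10 PIs: b'c'd'e + b'cde + bc'de + bcd' + a'bd' + a'bce' + acd'e + ab'c'd' + ab'cd + abc'd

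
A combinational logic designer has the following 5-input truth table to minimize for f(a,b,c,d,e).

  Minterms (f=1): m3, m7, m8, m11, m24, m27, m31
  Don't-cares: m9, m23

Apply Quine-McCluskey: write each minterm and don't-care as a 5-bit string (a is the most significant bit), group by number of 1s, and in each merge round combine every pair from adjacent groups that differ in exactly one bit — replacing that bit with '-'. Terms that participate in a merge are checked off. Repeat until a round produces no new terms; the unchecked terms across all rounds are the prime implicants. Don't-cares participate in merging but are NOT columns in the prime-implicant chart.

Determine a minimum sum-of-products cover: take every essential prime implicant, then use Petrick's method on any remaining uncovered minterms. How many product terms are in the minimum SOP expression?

4

[col 0] 00011*, 00111*, 01000*, 01001*, 01011*, 10111*, 11000*, 11011*, 11111*
[col 1] -0111, -1000, -1011, 0-011, 00-11, 010-1, 0100-, 1-111, 11-11
Prime implicants: -0111, -1000, -1011, 0-011, 00-11, 010-1, 0100-, 1-111, 11-11
PI chart (minterm → PIs covering it):
  3 | 0-011,00-11
  7 | -0111,00-11
  8 | -1000,0100-
  11 | -1011,0-011,010-1
  24 | -1000  (sole → essential)
  27 | -1011,11-11
  31 | 1-111,11-11
Essential prime implicants: -1000
Petrick residual → -0111, 0-011, 11-11
Minimum SOP uses 4 PIs: b'cde + bc'd'e' + a'c'de + abde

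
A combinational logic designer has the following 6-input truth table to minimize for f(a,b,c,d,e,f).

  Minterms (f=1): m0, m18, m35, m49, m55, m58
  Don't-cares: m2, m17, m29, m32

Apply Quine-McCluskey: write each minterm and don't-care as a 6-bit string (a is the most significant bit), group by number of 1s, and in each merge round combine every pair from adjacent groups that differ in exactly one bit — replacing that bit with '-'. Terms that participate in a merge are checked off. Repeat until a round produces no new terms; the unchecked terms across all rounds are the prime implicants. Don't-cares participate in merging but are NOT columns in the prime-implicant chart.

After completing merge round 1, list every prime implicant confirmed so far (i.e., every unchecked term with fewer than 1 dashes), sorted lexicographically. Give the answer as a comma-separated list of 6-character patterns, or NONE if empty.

[col 0] 000000*, 000010*, 010001*, 010010*, 011101, 100000*, 100011, 110001*, 110111, 111010
[col 1] -00000, -10001, 0-0010, 0000-0
Prime implicants: -00000, -10001, 0-0010, 0000-0, 011101, 100011, 110111, 111010

011101, 100011, 110111, 111010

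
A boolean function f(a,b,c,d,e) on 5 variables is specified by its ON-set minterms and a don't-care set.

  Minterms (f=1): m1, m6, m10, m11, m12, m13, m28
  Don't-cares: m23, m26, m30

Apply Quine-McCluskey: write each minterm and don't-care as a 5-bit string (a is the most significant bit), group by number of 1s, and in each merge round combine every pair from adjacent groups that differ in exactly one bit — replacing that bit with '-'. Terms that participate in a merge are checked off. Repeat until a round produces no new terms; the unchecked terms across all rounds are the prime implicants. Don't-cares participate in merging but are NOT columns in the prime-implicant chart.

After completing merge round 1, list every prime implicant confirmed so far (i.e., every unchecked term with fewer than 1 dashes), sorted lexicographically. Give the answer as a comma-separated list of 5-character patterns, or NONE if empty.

00001, 00110, 10111

[col 0] 00001, 00110, 01010*, 01011*, 01100*, 01101*, 10111, 11010*, 11100*, 11110*
[col 1] -1010, -1100, 0101-, 0110-, 11-10, 111-0
Prime implicants: -1010, -1100, 00001, 00110, 0101-, 0110-, 10111, 11-10, 111-0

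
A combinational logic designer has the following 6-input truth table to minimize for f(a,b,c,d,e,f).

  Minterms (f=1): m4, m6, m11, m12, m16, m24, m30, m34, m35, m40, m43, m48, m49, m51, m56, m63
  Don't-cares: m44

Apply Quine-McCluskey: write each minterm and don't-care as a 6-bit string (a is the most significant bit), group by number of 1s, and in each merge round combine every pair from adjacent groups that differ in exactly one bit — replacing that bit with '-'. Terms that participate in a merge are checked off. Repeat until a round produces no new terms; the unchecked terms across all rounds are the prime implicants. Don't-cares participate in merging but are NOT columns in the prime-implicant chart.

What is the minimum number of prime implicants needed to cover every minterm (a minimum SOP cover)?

[col 0] 000100*, 000110*, 001011*, 001100*, 010000*, 011000*, 011110, 100010*, 100011*, 101000*, 101011*, 101100*, 110000*, 110001*, 110011*, 111000*, 111111
[col 1] -01011, -01100, -10000*, -11000*, 00-100, 0001-0, 01-000*, 1-0011, 1-1000, 10-011, 10001-, 101-00, 11-000*, 1100-1, 11000-
[col 2] -1-000
Prime implicants: -01011, -01100, -1-000, 00-100, 0001-0, 011110, 1-0011, 1-1000, 10-011, 10001-, 101-00, 1100-1, 11000-, 111111
PI chart (minterm → PIs covering it):
  4 | 00-100,0001-0
  6 | 0001-0  (sole → essential)
  11 | -01011  (sole → essential)
  12 | -01100,00-100
  16 | -1-000  (sole → essential)
  24 | -1-000  (sole → essential)
  30 | 011110  (sole → essential)
  34 | 10001-  (sole → essential)
  35 | 1-0011,10-011,10001-
  40 | 1-1000,101-00
  43 | -01011,10-011
  48 | -1-000,11000-
  49 | 1100-1,11000-
  51 | 1-0011,1100-1
  56 | -1-000,1-1000
  63 | 111111  (sole → essential)
Essential prime implicants: -01011, -1-000, 0001-0, 011110, 10001-, 111111
Petrick residual → -01100, 1-1000, 1100-1
Minimum SOP uses 9 PIs: b'cd'ef + b'cde'f' + bd'e'f' + a'b'c'df' + a'bcdef' + acd'e'f' + ab'c'd'e + abc'd'f + abcdef

9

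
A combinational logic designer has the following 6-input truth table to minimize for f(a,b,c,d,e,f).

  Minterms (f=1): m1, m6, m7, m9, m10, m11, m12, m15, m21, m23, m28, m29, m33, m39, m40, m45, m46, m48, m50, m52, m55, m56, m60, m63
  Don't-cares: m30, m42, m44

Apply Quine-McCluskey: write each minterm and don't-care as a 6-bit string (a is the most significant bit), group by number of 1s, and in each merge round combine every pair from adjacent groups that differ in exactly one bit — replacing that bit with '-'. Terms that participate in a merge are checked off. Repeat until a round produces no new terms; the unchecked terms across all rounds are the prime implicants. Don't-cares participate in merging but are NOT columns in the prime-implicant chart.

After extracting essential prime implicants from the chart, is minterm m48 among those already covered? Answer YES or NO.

YES

size-2^0 implicants → 000001(✓)  000110(✓)  000111(✓)  001001(✓)  001010(✓)  001011(✓)  001100(✓)  001111(✓)  010101(✓)  010111(✓)  011100(✓)  011101(✓)  011110(✓)  100001(✓)  100111(✓)  101000(✓)  101010(✓)  101100(✓)  101101(✓)  101110(✓)  110000(✓)  110010(✓)  110100(✓)  110111(✓)  111000(✓)  111100(✓)  111111(✓)
size-2^1 implicants → -00001  -00111(✓)  -01010  -01100(✓)  -10111(✓)  -11100(✓)  0-0111(✓)  0-1100(✓)  00-001  00-111  00011-  001-11  0010-1  00101-  01-101  0101-1  0111-0  01110-  1-0111(✓)  1-1000(✓)  1-1100(✓)  101-00(✓)  101-10(✓)  1010-0(✓)  1011-0(✓)  10110-  11-000(✓)  11-100(✓)  11-111  110-00(✓)  1100-0  111-00(✓)
size-2^2 implicants → --0111  --1100  1-1-00  101--0  11--00
Unchecked terms (primes): --0111, --1100, -00001, -01010, 00-001, 00-111, 00011-, 001-11, 0010-1, 00101-, 01-101, 0101-1, 0111-0, 01110-, 1-1-00, 101--0, 10110-, 11--00, 11-111, 1100-0
Minterm coverage:
  m1 ⊆ -00001,00-001
  m6 ⊆ 00011- [E]
  m7 ⊆ --0111,00-111,00011-
  m9 ⊆ 00-001,0010-1
  m10 ⊆ -01010,00101-
  m11 ⊆ 001-11,0010-1,00101-
  m12 ⊆ --1100 [E]
  m15 ⊆ 00-111,001-11
  m21 ⊆ 01-101,0101-1
  m23 ⊆ --0111,0101-1
  m28 ⊆ --1100,0111-0,01110-
  m29 ⊆ 01-101,01110-
  m33 ⊆ -00001 [E]
  m39 ⊆ --0111 [E]
  m40 ⊆ 1-1-00,101--0
  m45 ⊆ 10110- [E]
  m46 ⊆ 101--0 [E]
  m48 ⊆ 11--00,1100-0
  m50 ⊆ 1100-0 [E]
  m52 ⊆ 11--00 [E]
  m55 ⊆ --0111,11-111
  m56 ⊆ 1-1-00,11--00
  m60 ⊆ --1100,1-1-00,11--00
  m63 ⊆ 11-111 [E]
E = {--0111, --1100, -00001, 00011-, 101--0, 10110-, 11--00, 11-111, 1100-0}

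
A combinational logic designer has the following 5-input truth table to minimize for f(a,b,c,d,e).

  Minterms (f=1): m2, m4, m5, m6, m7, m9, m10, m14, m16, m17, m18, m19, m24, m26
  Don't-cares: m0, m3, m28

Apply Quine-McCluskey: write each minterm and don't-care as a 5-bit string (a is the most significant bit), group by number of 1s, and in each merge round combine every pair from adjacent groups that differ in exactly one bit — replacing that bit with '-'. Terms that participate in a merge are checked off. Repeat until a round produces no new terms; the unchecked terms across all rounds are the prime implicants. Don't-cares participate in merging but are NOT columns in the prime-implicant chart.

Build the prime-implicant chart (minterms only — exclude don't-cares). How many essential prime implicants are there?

4

Round 0: 00000✓ 00010✓ 00011✓ 00100✓ 00101✓ 00110✓ 00111✓ 01001 01010✓ 01110✓ 10000✓ 10001✓ 10010✓ 10011✓ 11000✓ 11010✓ 11100✓
Round 1: -0000✓ -0010✓ -0011✓ -1010✓ 0-010✓ 0-110✓ 00-00✓ 00-10✓ 00-11✓ 000-0✓ 0001-✓ 001-0✓ 001-1✓ 0010-✓ 0011-✓ 01-10✓ 1-000✓ 1-010✓ 100-0✓ 100-1✓ 1000-✓ 1001-✓ 11-00 110-0✓
Round 2: --010 -00-0 -001- 0--10 00--0 00-1- 001-- 1-0-0 100--
PIs = {--010, -00-0, -001-, 0--10, 00--0, 00-1-, 001--, 01001, 1-0-0, 100--, 11-00}
Coverage chart:
  m2: --010,-00-0,-001-,0--10,00--0,00-1-
  m4: 00--0,001--
  m5: 001-- ←essential
  m6: 0--10,00--0,00-1-,001--
  m7: 00-1-,001--
  m9: 01001 ←essential
  m10: --010,0--10
  m14: 0--10 ←essential
  m16: -00-0,1-0-0,100--
  m17: 100-- ←essential
  m18: --010,-00-0,-001-,1-0-0,100--
  m19: -001-,100--
  m24: 1-0-0,11-00
  m26: --010,1-0-0
Essential: 0--10, 001--, 01001, 100--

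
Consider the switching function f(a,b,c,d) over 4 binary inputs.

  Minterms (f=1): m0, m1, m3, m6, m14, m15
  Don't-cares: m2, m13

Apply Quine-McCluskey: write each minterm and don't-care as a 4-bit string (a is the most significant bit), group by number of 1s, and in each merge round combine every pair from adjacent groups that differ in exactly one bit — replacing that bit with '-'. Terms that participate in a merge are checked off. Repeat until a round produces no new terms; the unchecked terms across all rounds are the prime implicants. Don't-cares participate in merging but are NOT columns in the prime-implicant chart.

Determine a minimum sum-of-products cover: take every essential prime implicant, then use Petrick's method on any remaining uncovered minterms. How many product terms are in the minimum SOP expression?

3

size-2^0 implicants → 0000(✓)  0001(✓)  0010(✓)  0011(✓)  0110(✓)  1101(✓)  1110(✓)  1111(✓)
size-2^1 implicants → -110  0-10  00-0(✓)  00-1(✓)  000-(✓)  001-(✓)  11-1  111-
size-2^2 implicants → 00--
Unchecked terms (primes): -110, 0-10, 00--, 11-1, 111-
Minterm coverage:
  m0 ⊆ 00-- [E]
  m1 ⊆ 00-- [E]
  m3 ⊆ 00-- [E]
  m6 ⊆ -110,0-10
  m14 ⊆ -110,111-
  m15 ⊆ 11-1,111-
E = {00--}
Petrick residual → -110, 11-1
Cover = bcd' + a'b' + abd  |cover|=3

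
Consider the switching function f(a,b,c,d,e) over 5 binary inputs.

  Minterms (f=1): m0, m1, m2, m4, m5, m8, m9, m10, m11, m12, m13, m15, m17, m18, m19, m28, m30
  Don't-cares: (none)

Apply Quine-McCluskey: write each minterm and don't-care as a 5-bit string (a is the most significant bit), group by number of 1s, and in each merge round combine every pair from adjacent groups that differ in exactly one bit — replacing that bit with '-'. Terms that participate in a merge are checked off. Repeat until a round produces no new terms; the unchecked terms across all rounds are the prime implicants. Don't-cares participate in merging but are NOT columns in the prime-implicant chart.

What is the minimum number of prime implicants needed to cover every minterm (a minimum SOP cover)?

[col 0] 00000*, 00001*, 00010*, 00100*, 00101*, 01000*, 01001*, 01010*, 01011*, 01100*, 01101*, 01111*, 10001*, 10010*, 10011*, 11100*, 11110*
[col 1] -0001, -0010, -1100, 0-000*, 0-001*, 0-010*, 0-100*, 0-101*, 00-00*, 00-01*, 000-0*, 0000-*, 0010-*, 01-00*, 01-01*, 01-11*, 010-0*, 010-1*, 0100-*, 0101-*, 011-1*, 0110-*, 100-1, 1001-, 111-0
[col 2] 0--00*, 0--01*, 0-0-0, 0-00-*, 0-10-*, 00-0-*, 01--1, 01-0-*, 010--
[col 3] 0--0-
Prime implicants: -0001, -0010, -1100, 0--0-, 0-0-0, 01--1, 010--, 100-1, 1001-, 111-0
PI chart (minterm → PIs covering it):
  0 | 0--0-,0-0-0
  1 | -0001,0--0-
  2 | -0010,0-0-0
  4 | 0--0-  (sole → essential)
  5 | 0--0-  (sole → essential)
  8 | 0--0-,0-0-0,010--
  9 | 0--0-,01--1,010--
  10 | 0-0-0,010--
  11 | 01--1,010--
  12 | -1100,0--0-
  13 | 0--0-,01--1
  15 | 01--1  (sole → essential)
  17 | -0001,100-1
  18 | -0010,1001-
  19 | 100-1,1001-
  28 | -1100,111-0
  30 | 111-0  (sole → essential)
Essential prime implicants: 0--0-, 01--1, 111-0
Petrick residual → -0001, 0-0-0, 1001-
Minimum SOP uses 6 PIs: b'c'd'e + a'd' + a'c'e' + a'be + ab'c'd + abce'

6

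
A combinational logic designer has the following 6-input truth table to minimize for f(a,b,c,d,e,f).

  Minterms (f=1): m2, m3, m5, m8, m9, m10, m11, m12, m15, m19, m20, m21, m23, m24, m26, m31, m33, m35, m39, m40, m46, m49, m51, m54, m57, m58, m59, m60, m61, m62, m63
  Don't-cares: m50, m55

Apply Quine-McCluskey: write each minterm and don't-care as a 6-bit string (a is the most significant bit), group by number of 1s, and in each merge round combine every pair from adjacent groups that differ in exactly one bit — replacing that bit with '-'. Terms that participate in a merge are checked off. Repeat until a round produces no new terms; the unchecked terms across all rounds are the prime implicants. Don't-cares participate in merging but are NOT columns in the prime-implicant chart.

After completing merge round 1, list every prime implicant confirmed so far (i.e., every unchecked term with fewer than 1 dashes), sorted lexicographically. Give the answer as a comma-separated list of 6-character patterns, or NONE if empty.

NONE

size-2^0 implicants → 000010(✓)  000011(✓)  000101(✓)  001000(✓)  001001(✓)  001010(✓)  001011(✓)  001100(✓)  001111(✓)  010011(✓)  010100(✓)  010101(✓)  010111(✓)  011000(✓)  011010(✓)  011111(✓)  100001(✓)  100011(✓)  100111(✓)  101000(✓)  101110(✓)  110001(✓)  110010(✓)  110011(✓)  110110(✓)  110111(✓)  111001(✓)  111010(✓)  111011(✓)  111100(✓)  111101(✓)  111110(✓)  111111(✓)
size-2^1 implicants → -00011(✓)  -01000  -10011(✓)  -10111(✓)  -11010  -11111(✓)  0-0011(✓)  0-0101  0-1000(✓)  0-1010(✓)  0-1111  00-010(✓)  00-011(✓)  00001-(✓)  001-00  001-11  0010-0(✓)  0010-1(✓)  00100-(✓)  00101-(✓)  01-111(✓)  010-11(✓)  0101-1  01010-  0110-0(✓)  1-0001(✓)  1-0011(✓)  1-0111(✓)  1-1110  100-11(✓)  1000-1(✓)  11-001(✓)  11-010(✓)  11-011(✓)  11-110(✓)  11-111(✓)  110-10(✓)  110-11(✓)  1100-1(✓)  11001-(✓)  11011-(✓)  111-01(✓)  111-10(✓)  111-11(✓)  1110-1(✓)  11101-(✓)  1111-0(✓)  1111-1(✓)  11110-(✓)  11111-(✓)
size-2^2 implicants → --0011  -1-111  -10-11  0-10-0  00-01-  0010--  1-0-11  1-00-1  11--10(✓)  11--11(✓)  11-0-1  11-01-(✓)  11-11-(✓)  110-1-(✓)  111--1  111-1-(✓)  1111--
size-2^3 implicants → 11--1-
Unchecked terms (primes): --0011, -01000, -1-111, -10-11, -11010, 0-0101, 0-10-0, 0-1111, 00-01-, 001-00, 001-11, 0010--, 0101-1, 01010-, 1-0-11, 1-00-1, 1-1110, 11--1-, 11-0-1, 111--1, 1111--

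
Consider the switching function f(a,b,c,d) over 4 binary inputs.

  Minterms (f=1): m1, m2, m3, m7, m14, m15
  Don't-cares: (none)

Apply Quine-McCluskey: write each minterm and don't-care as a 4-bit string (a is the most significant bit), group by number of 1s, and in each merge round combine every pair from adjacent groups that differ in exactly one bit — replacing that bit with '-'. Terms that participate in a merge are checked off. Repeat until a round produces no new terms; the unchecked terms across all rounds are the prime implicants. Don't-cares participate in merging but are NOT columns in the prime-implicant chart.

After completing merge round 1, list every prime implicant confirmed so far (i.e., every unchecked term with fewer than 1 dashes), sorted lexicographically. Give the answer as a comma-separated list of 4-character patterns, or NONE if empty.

Round 0: 0001✓ 0010✓ 0011✓ 0111✓ 1110✓ 1111✓
Round 1: -111 0-11 00-1 001- 111-
PIs = {-111, 0-11, 00-1, 001-, 111-}

NONE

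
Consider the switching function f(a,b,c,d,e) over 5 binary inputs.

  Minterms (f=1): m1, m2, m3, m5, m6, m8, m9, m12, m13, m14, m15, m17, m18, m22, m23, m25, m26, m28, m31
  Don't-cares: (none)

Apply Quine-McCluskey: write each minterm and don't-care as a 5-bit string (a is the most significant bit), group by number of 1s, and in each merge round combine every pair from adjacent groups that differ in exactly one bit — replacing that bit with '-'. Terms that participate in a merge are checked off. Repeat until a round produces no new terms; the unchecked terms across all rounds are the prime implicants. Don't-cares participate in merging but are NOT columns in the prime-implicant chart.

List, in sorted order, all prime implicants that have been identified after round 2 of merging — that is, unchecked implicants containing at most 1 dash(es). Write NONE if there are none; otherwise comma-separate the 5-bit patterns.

-1100, -1111, 0-110, 000-1, 0001-, 1-010, 1-111, 1011-

size-2^0 implicants → 00001(✓)  00010(✓)  00011(✓)  00101(✓)  00110(✓)  01000(✓)  01001(✓)  01100(✓)  01101(✓)  01110(✓)  01111(✓)  10001(✓)  10010(✓)  10110(✓)  10111(✓)  11001(✓)  11010(✓)  11100(✓)  11111(✓)
size-2^1 implicants → -0001(✓)  -0010(✓)  -0110(✓)  -1001(✓)  -1100  -1111  0-001(✓)  0-101(✓)  0-110  00-01(✓)  00-10(✓)  000-1  0001-  01-00(✓)  01-01(✓)  0100-(✓)  011-0(✓)  011-1(✓)  0110-(✓)  0111-(✓)  1-001(✓)  1-010  1-111  10-10(✓)  1011-
size-2^2 implicants → --001  -0-10  0--01  01-0-  011--
Unchecked terms (primes): --001, -0-10, -1100, -1111, 0--01, 0-110, 000-1, 0001-, 01-0-, 011--, 1-010, 1-111, 1011-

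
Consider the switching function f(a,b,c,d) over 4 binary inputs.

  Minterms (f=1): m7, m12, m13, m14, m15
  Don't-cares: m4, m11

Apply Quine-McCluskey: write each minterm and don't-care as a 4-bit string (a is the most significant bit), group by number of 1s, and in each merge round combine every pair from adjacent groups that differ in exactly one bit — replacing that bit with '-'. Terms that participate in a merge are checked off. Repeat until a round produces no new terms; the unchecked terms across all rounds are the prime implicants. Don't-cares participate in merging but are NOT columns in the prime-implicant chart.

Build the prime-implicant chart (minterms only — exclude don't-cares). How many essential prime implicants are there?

2

[col 0] 0100*, 0111*, 1011*, 1100*, 1101*, 1110*, 1111*
[col 1] -100, -111, 1-11, 11-0*, 11-1*, 110-*, 111-*
[col 2] 11--
Prime implicants: -100, -111, 1-11, 11--
PI chart (minterm → PIs covering it):
  7 | -111  (sole → essential)
  12 | -100,11--
  13 | 11--  (sole → essential)
  14 | 11--  (sole → essential)
  15 | -111,1-11,11--
Essential prime implicants: -111, 11--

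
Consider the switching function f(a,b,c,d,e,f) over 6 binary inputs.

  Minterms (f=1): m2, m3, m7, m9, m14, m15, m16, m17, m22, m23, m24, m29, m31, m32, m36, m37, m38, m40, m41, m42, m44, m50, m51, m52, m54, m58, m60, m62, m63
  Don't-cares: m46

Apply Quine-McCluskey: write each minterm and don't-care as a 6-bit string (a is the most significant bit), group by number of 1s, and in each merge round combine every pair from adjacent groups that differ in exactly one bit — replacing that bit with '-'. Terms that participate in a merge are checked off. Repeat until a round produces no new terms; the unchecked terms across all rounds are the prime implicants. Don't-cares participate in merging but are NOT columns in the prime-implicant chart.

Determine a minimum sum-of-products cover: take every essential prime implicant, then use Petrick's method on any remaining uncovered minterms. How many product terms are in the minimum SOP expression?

14

[col 0] 000010*, 000011*, 000111*, 001001*, 001110*, 001111*, 010000*, 010001*, 010110*, 010111*, 011000*, 011101*, 011111*, 100000*, 100100*, 100101*, 100110*, 101000*, 101001*, 101010*, 101100*, 101110*, 110010*, 110011*, 110100*, 110110*, 111010*, 111100*, 111110*, 111111*
[col 1] -01001, -01110, -10110, -11111, 0-0111*, 0-1111*, 00-111*, 000-11, 00001-, 00111-, 01-000, 01-111*, 01000-, 01011-, 0111-1, 1-0100*, 1-0110*, 1-1010*, 1-1100*, 1-1110*, 10-000*, 10-100*, 10-110*, 100-00*, 1001-0*, 10010-, 101-00*, 101-10*, 1010-0*, 10100-, 1011-0*, 11-010*, 11-100*, 11-110*, 110-10*, 11001-, 1101-0*, 111-10*, 1111-0*, 11111-
[col 2] 0--111, 1--100*, 1--110*, 1-01-0*, 1-1-10, 1-11-0*, 10--00, 10-1-0*, 101--0, 11--10, 11-1-0*
[col 3] 1--1-0
Prime implicants: -01001, -01110, -10110, -11111, 0--111, 000-11, 00001-, 00111-, 01-000, 01000-, 01011-, 0111-1, 1--1-0, 1-1-10, 10--00, 10010-, 101--0, 10100-, 11--10, 11001-, 11111-
PI chart (minterm → PIs covering it):
  2 | 00001-  (sole → essential)
  3 | 000-11,00001-
  7 | 0--111,000-11
  9 | -01001  (sole → essential)
  14 | -01110,00111-
  15 | 0--111,00111-
  16 | 01-000,01000-
  17 | 01000-  (sole → essential)
  22 | -10110,01011-
  23 | 0--111,01011-
  24 | 01-000  (sole → essential)
  29 | 0111-1  (sole → essential)
  31 | -11111,0--111,0111-1
  32 | 10--00  (sole → essential)
  36 | 1--1-0,10--00,10010-
  37 | 10010-  (sole → essential)
  38 | 1--1-0  (sole → essential)
  40 | 10--00,101--0,10100-
  41 | -01001,10100-
  42 | 1-1-10,101--0
  44 | 1--1-0,10--00,101--0
  50 | 11--10,11001-
  51 | 11001-  (sole → essential)
  52 | 1--1-0  (sole → essential)
  54 | -10110,1--1-0,11--10
  58 | 1-1-10,11--10
  60 | 1--1-0  (sole → essential)
  62 | 1--1-0,1-1-10,11--10,11111-
  63 | -11111,11111-
Essential prime implicants: -01001, 00001-, 01-000, 01000-, 0111-1, 1--1-0, 10--00, 10010-, 11001-
Petrick residual → -01110, -10110, -11111, 0--111, 1-1-10
Minimum SOP uses 14 PIs: b'cd'e'f + b'cdef' + bc'def' + bcdef + a'def + a'b'c'd'e + a'bd'e'f' + a'bc'd'e' + a'bcdf + adf' + acef' + ab'e'f' + ab'c'de' + abc'd'e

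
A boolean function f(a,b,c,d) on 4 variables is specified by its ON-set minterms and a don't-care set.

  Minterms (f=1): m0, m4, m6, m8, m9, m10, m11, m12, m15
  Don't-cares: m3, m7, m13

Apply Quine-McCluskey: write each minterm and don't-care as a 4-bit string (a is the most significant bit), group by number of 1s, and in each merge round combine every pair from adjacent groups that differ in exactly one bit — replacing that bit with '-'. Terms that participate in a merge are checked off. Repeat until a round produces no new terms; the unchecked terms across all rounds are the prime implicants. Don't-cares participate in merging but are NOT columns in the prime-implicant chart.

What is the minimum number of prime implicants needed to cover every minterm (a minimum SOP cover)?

size-2^0 implicants → 0000(✓)  0011(✓)  0100(✓)  0110(✓)  0111(✓)  1000(✓)  1001(✓)  1010(✓)  1011(✓)  1100(✓)  1101(✓)  1111(✓)
size-2^1 implicants → -000(✓)  -011(✓)  -100(✓)  -111(✓)  0-00(✓)  0-11(✓)  01-0  011-  1-00(✓)  1-01(✓)  1-11(✓)  10-0(✓)  10-1(✓)  100-(✓)  101-(✓)  11-1(✓)  110-(✓)
size-2^2 implicants → --00  --11  1--1  1-0-  10--
Unchecked terms (primes): --00, --11, 01-0, 011-, 1--1, 1-0-, 10--
Minterm coverage:
  m0 ⊆ --00 [E]
  m4 ⊆ --00,01-0
  m6 ⊆ 01-0,011-
  m8 ⊆ --00,1-0-,10--
  m9 ⊆ 1--1,1-0-,10--
  m10 ⊆ 10-- [E]
  m11 ⊆ --11,1--1,10--
  m12 ⊆ --00,1-0-
  m15 ⊆ --11,1--1
E = {--00, 10--}
Petrick residual → --11, 01-0
Cover = c'd' + cd + a'bd' + ab'  |cover|=4

4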